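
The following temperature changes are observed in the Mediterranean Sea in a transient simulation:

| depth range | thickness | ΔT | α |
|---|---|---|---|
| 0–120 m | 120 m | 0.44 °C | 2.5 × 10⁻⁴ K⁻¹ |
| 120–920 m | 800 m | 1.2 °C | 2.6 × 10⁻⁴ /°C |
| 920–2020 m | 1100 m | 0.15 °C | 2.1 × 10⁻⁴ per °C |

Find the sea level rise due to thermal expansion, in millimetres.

120 × 0.44 × 2.5×10⁻⁴ = 0.01320 m
120–920 m: 800 × 2.6×10⁻⁴ × 1.2 = 0.24960 m
920–2020 m: 1100 × 2.1×10⁻⁴ × 0.15 = 0.03465 m
Δh = 0.01320 + 0.24960 + 0.03465 = 0.29745 m

Δh = 297 mm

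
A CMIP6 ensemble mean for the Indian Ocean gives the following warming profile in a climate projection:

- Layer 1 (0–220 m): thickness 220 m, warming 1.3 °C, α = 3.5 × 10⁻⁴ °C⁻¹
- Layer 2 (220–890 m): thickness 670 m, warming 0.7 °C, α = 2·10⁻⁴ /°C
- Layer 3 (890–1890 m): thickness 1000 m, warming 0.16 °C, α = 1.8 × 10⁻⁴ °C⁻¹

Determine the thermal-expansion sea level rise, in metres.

220 × 3.5×10⁻⁴ × 1.3 = 0.10010 m
Layer 2: 0.7 × 2×10⁻⁴ × 670 = 0.09380 m
Layer 3: 0.16 × 1000 × 1.8×10⁻⁴ = 0.02880 m
Δh = 0.10010 + 0.09380 + 0.02880 = 0.22270 m ≈ 0.223 m

about 0.223 m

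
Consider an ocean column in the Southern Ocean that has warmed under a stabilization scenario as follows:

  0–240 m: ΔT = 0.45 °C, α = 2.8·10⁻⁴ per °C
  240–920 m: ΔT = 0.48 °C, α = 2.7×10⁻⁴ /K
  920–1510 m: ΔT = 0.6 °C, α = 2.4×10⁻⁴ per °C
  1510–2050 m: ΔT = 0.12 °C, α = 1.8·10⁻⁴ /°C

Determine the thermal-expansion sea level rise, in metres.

Layer 1: 240 × 0.45 × 2.8×10⁻⁴ = 0.03024 m
0.48 × 680 × 2.7×10⁻⁴ = 0.088128 m
920–1510 m: 2.4×10⁻⁴ × 0.6 × 590 = 0.08496 m
1510–2050 m: 540 × 1.8×10⁻⁴ × 0.12 = 0.011664 m
Δh = 0.03024 + 0.088128 + 0.08496 + 0.011664 = 0.214992 m

0.215 m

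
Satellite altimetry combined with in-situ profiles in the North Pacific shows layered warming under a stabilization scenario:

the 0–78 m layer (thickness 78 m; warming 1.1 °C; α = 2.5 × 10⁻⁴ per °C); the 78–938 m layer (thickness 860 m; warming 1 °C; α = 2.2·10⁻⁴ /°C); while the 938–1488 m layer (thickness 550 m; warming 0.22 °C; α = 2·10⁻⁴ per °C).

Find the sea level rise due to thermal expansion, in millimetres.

230 mm

0–78 m: 1.1 × 2.5×10⁻⁴ × 78 = 0.02145 m
1 × 860 × 2.2×10⁻⁴ = 0.18920 m
550 × 0.22 × 2×10⁻⁴ = 0.02420 m
Δh = 0.02145 + 0.18920 + 0.02420 = 0.23485 m ≈ 230 mm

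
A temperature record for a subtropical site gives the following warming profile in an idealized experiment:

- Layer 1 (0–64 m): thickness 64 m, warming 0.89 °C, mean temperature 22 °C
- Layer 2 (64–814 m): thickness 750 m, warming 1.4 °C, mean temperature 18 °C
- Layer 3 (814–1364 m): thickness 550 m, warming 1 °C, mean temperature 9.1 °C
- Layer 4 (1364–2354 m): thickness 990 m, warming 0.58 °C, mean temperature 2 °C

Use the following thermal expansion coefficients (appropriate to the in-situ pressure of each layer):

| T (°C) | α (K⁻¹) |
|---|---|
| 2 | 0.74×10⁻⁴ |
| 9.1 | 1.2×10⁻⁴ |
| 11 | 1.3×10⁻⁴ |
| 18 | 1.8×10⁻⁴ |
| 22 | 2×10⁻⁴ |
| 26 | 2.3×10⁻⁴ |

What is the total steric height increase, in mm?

309 mm

Layer 1 at 22 °C → α = 2×10⁻⁴ K⁻¹
Layer 2 at 18 °C → α = 1.8×10⁻⁴ K⁻¹
Layer 3 at 9.1 °C → α = 1.2×10⁻⁴ K⁻¹
Layer 4 at 2 °C → α = 0.74×10⁻⁴ K⁻¹
2×10⁻⁴ × 0.89 × 64 = 0.011392 m
64–814 m: 1.8×10⁻⁴ × 750 × 1.4 = 0.18900 m
Layer 3: 1.2×10⁻⁴ × 1 × 550 = 0.06600 m
Layer 4: 990 × 0.74×10⁻⁴ × 0.58 = 0.0424908 m
Δh = 0.011392 + 0.18900 + 0.06600 + 0.0424908 = 0.3088828 m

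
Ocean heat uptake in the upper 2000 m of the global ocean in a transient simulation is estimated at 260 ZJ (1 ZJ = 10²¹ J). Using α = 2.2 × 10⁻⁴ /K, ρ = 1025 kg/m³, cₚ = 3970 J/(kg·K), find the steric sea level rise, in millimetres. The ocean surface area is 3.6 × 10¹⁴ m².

Δh ≈ 39.0 mm

Per unit area: Q = 260×10²¹ / (3.6×10¹⁴) ≈ 7.222×10⁸ J/m²
Δh = αQ/(ρcₚ) = 2.2×10⁻⁴ × 7.222×10⁸ / (1025 × 3970) ≈ 0.039045 m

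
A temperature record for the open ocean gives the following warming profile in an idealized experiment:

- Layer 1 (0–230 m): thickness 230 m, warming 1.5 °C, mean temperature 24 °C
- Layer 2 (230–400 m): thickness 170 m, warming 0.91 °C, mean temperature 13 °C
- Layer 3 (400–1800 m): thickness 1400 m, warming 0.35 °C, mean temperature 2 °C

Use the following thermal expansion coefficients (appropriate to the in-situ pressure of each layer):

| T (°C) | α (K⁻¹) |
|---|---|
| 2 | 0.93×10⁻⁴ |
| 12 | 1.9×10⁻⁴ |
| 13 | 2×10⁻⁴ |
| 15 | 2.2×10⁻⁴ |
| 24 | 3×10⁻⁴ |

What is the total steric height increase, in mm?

180 mm of thermosteric rise

Layer 1 at 24 °C → α = 3×10⁻⁴ K⁻¹
Layer 2 at 13 °C → α = 2×10⁻⁴ K⁻¹
Layer 3 at 2 °C → α = 0.93×10⁻⁴ K⁻¹
Layer 1: 230 × 3×10⁻⁴ × 1.5 = 0.10350 m
Layer 2: 0.91 × 170 × 2×10⁻⁴ = 0.03094 m
400–1800 m: 1400 × 0.35 × 0.93×10⁻⁴ = 0.04557 m
Δh = 0.10350 + 0.03094 + 0.04557 = 0.18001 m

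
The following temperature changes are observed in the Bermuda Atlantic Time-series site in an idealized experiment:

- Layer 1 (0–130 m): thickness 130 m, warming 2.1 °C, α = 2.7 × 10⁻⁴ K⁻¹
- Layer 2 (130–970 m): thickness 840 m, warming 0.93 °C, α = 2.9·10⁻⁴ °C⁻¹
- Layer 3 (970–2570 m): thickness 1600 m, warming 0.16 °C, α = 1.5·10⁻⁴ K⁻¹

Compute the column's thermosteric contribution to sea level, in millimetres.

Layer 1: 130 × 2.1 × 2.7×10⁻⁴ = 0.07371 m
2.9×10⁻⁴ × 0.93 × 840 = 0.226548 m
1.5×10⁻⁴ × 0.16 × 1600 = 0.03840 m
Δh = 0.07371 + 0.226548 + 0.03840 = 0.338658 m

Δh ≈ 339 mm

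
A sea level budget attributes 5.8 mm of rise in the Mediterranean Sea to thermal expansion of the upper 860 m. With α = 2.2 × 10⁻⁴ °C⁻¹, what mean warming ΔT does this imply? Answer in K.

ΔT = Δh/(αH) = 0.0058 / (2.2×10⁻⁴ × 860) ≈ 0.03066 K

0.031 K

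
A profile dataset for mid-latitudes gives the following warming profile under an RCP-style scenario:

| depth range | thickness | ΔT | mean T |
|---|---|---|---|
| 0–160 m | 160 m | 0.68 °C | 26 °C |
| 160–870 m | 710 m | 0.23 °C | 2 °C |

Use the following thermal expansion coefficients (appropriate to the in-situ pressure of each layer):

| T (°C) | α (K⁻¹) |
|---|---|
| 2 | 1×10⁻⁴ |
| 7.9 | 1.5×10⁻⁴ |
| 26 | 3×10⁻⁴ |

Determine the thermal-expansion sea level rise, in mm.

about 49.0 mm

Layer 1 at 26 °C → α = 3×10⁻⁴ K⁻¹
Layer 2 at 2 °C → α = 1×10⁻⁴ K⁻¹
0–160 m: 0.68 × 160 × 3×10⁻⁴ = 0.03264 m
0.23 × 1×10⁻⁴ × 710 = 0.01633 m
Δh = 0.03264 + 0.01633 = 0.04897 m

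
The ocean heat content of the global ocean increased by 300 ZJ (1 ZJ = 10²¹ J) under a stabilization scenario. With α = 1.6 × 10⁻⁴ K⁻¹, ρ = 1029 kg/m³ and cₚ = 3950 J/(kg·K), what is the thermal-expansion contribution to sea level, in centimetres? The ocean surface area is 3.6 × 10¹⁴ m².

about 3.28 cm

Per unit area: Q = 300×10²¹ / (3.6×10¹⁴) ≈ 8.333×10⁸ J/m²
Δh = αQ/(ρcₚ) = 1.6×10⁻⁴ × 8.333×10⁸ / (1029 × 3950) ≈ 0.032803 m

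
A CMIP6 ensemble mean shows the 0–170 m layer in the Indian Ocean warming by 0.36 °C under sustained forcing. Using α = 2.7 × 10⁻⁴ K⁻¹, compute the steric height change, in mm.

Δh = αΔT·H = 2.7×10⁻⁴ × 0.36 × 170 = 0.016524 m

16.5 mm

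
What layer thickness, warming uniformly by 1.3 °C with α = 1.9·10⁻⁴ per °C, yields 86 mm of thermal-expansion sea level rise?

H = Δh/(αΔT) = 0.086 / (1.9×10⁻⁴ × 1.3) ≈ 348.2 m

348 m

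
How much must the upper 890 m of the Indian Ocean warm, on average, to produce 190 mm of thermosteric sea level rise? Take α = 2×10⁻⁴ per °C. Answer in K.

1.07 K

ΔT = Δh/(αH) = 0.19 / (2×10⁻⁴ × 890) ≈ 1.067 K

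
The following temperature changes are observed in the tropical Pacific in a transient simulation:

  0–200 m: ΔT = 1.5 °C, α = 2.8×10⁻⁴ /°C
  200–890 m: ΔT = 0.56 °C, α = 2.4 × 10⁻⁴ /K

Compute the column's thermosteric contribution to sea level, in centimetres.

0–200 m: 2.8×10⁻⁴ × 1.5 × 200 = 0.08400 m
Layer 2: 690 × 2.4×10⁻⁴ × 0.56 = 0.092736 m
Δh = 0.08400 + 0.092736 = 0.176736 m

Δh = 17.7 cm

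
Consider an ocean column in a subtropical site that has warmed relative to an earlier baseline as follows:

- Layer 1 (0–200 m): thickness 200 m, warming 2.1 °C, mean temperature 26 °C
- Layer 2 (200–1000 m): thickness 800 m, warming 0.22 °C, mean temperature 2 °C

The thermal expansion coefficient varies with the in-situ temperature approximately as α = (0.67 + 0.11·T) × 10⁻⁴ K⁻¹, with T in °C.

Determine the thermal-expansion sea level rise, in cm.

Layer 1: α = (0.67 + 0.11×26)×10⁻⁴ = 3.53×10⁻⁴ K⁻¹
Layer 2: α = (0.67 + 0.11×2)×10⁻⁴ = 0.89×10⁻⁴ K⁻¹
0–200 m: 200 × 3.53×10⁻⁴ × 2.1 = 0.14826 m
800 × 0.89×10⁻⁴ × 0.22 = 0.015664 m
Δh = 0.14826 + 0.015664 = 0.163924 m

Δh ≈ 16 cm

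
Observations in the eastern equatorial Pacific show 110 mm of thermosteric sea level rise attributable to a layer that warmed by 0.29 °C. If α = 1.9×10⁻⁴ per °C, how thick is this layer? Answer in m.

about 2000 m

H = Δh/(αΔT) = 0.11 / (1.9×10⁻⁴ × 0.29) ≈ 1996 m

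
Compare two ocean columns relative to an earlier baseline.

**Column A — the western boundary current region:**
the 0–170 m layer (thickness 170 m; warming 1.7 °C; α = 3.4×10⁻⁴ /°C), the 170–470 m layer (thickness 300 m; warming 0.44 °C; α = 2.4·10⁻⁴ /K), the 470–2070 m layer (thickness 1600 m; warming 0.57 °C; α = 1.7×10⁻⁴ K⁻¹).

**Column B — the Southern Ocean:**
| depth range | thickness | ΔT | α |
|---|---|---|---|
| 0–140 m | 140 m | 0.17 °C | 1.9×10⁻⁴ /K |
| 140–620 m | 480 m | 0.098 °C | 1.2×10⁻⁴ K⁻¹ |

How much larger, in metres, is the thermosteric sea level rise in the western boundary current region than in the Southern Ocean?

A Layer 1: 3.4×10⁻⁴ × 1.7 × 170 = 0.09826 m
A 170–470 m: 2.4×10⁻⁴ × 300 × 0.44 = 0.03168 m
A 470–2070 m: 1600 × 1.7×10⁻⁴ × 0.57 = 0.15504 m
A total: 0.28498 m
B Layer 1: 1.9×10⁻⁴ × 140 × 0.17 = 0.004522 m
B 140–620 m: 0.098 × 480 × 1.2×10⁻⁴ = 0.0056448 m
B total: 0.0101668 m
Difference: 0.28498 − 0.0101668 = 0.2748132 m

0.275 m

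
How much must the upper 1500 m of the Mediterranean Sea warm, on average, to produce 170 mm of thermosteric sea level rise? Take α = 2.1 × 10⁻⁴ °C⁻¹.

0.540 K

ΔT = Δh/(αH) = 0.17 / (2.1×10⁻⁴ × 1500) ≈ 0.5397 K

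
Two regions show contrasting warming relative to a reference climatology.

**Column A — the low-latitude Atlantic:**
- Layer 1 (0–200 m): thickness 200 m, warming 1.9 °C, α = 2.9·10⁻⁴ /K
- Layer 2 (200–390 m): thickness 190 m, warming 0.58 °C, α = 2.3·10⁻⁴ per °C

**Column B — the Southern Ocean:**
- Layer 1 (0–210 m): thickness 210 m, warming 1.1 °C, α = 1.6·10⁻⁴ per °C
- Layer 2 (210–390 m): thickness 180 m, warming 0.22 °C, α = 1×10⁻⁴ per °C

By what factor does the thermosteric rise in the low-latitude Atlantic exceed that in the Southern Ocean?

a factor of 3.3

A Layer 1: 1.9 × 200 × 2.9×10⁻⁴ = 0.11020 m
A 190 × 2.3×10⁻⁴ × 0.58 = 0.025346 m
A total: 0.135546 m
B 0–210 m: 1.6×10⁻⁴ × 1.1 × 210 = 0.03696 m
B 210–390 m: 180 × 0.22 × 1×10⁻⁴ = 0.00396 m
B total: 0.04092 m
Ratio: 0.135546 / 0.04092 ≈ 3.312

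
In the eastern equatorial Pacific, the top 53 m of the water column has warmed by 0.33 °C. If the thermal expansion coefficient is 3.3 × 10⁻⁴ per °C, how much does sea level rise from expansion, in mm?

Δh = αΔT·H = 3.3×10⁻⁴ × 0.33 × 53 = 0.0057717 m

5.77 mm of thermosteric rise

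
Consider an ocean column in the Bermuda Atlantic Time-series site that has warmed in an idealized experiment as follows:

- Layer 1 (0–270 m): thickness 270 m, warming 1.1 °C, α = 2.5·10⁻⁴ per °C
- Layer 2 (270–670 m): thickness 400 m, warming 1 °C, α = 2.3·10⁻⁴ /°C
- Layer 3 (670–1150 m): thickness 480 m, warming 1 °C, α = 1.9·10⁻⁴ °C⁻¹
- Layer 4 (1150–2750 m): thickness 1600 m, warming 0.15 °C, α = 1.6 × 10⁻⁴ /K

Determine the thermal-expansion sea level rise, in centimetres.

Δh ≈ 30 cm

0–270 m: 1.1 × 270 × 2.5×10⁻⁴ = 0.07425 m
270–670 m: 2.3×10⁻⁴ × 400 × 1 = 0.09200 m
1 × 480 × 1.9×10⁻⁴ = 0.09120 m
Layer 4: 1600 × 0.15 × 1.6×10⁻⁴ = 0.03840 m
Δh = 0.07425 + 0.09200 + 0.09120 + 0.03840 = 0.29585 m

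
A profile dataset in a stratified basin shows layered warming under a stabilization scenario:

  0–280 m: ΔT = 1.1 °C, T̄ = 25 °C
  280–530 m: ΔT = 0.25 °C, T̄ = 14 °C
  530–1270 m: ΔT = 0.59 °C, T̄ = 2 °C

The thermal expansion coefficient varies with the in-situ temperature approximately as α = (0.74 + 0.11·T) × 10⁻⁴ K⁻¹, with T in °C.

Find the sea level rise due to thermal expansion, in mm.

Layer 1: α = (0.74 + 0.11×25)×10⁻⁴ = 3.49×10⁻⁴ K⁻¹
Layer 2: α = (0.74 + 0.11×14)×10⁻⁴ = 2.28×10⁻⁴ K⁻¹
Layer 3: α = (0.74 + 0.11×2)×10⁻⁴ = 0.96×10⁻⁴ K⁻¹
Layer 1: 280 × 3.49×10⁻⁴ × 1.1 = 0.107492 m
2.28×10⁻⁴ × 250 × 0.25 = 0.01425 m
Layer 3: 740 × 0.59 × 0.96×10⁻⁴ = 0.0419136 m
Δh = 0.107492 + 0.01425 + 0.0419136 = 0.1636556 m

Δh ≈ 164 mm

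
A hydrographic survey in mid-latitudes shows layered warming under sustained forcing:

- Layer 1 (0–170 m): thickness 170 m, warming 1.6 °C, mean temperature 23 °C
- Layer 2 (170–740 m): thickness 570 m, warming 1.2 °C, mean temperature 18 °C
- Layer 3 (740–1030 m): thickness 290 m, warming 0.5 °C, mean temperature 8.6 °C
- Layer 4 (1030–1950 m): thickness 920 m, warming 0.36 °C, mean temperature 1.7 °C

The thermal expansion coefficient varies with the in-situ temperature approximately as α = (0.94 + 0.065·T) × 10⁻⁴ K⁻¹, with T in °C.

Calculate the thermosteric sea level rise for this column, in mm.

Layer 1: α = (0.94 + 0.065×23)×10⁻⁴ = 2.435×10⁻⁴ K⁻¹
Layer 2: α = (0.94 + 0.065×18)×10⁻⁴ = 2.11×10⁻⁴ K⁻¹
Layer 3: α = (0.94 + 0.065×8.6)×10⁻⁴ = 1.499×10⁻⁴ K⁻¹
Layer 4: α = (0.94 + 0.065×1.7)×10⁻⁴ = 1.0505×10⁻⁴ K⁻¹
1.6 × 170 × 2.435×10⁻⁴ = 0.066232 m
Layer 2: 570 × 2.11×10⁻⁴ × 1.2 = 0.144324 m
290 × 1.499×10⁻⁴ × 0.5 = 0.0217355 m
1030–1950 m: 920 × 1.0505×10⁻⁴ × 0.36 = 0.03479256 m
Δh = 0.066232 + 0.144324 + 0.0217355 + 0.03479256 = 0.26708406 m

267 mm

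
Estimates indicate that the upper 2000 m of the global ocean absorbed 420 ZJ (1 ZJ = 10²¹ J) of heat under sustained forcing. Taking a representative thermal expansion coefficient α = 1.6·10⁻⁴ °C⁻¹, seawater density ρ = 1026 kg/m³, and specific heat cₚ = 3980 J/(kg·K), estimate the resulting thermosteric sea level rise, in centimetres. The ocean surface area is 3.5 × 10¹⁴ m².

Δh = 4.70 cm

Per unit area: Q = 420×10²¹ / (3.5×10¹⁴) = 1.2×10⁹ J/m²
Δh = αQ/(ρcₚ) = 1.6×10⁻⁴ × 1.2×10⁹ / (1026 × 3980) ≈ 0.047019 m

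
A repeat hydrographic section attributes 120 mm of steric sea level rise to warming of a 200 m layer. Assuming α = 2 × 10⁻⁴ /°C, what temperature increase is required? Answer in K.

ΔT = Δh/(αH) = 0.12 / (2×10⁻⁴ × 200) = 3.000 K

about 3.00 K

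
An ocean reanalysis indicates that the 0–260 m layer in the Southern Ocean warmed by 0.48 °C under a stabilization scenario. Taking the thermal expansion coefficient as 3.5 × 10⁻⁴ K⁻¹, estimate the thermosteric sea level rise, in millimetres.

about 43.7 mm

Δh = αΔT·H = 3.5×10⁻⁴ × 0.48 × 260 = 0.04368 m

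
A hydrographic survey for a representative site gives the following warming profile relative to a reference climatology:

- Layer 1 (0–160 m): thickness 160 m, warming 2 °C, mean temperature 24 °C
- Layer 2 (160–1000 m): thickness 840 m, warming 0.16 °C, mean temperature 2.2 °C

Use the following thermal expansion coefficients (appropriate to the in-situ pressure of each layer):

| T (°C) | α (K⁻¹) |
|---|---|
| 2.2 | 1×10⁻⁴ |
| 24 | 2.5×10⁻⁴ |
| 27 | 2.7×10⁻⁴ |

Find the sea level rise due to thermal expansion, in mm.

Layer 1 at 24 °C → α = 2.5×10⁻⁴ K⁻¹
Layer 2 at 2.2 °C → α = 1×10⁻⁴ K⁻¹
Layer 1: 2.5×10⁻⁴ × 160 × 2 = 0.08000 m
Layer 2: 1×10⁻⁴ × 0.16 × 840 = 0.01344 m
Δh = 0.08000 + 0.01344 = 0.09344 m

about 93.4 mm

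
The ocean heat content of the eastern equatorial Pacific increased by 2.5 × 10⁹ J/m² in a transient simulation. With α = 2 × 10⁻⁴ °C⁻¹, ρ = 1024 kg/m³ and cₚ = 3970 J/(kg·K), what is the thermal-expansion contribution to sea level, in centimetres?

Δh ≈ 12.3 cm

Δh = αQ/(ρcₚ) = 2×10⁻⁴ × 2.5×10⁹ / (1024 × 3970) ≈ 0.12299 m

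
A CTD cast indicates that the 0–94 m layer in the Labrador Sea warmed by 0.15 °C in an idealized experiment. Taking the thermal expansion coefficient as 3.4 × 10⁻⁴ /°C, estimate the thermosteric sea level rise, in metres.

Δh ≈ 0.0048 m

Δh = αΔT·H = 3.4×10⁻⁴ × 0.15 × 94 = 0.004794 m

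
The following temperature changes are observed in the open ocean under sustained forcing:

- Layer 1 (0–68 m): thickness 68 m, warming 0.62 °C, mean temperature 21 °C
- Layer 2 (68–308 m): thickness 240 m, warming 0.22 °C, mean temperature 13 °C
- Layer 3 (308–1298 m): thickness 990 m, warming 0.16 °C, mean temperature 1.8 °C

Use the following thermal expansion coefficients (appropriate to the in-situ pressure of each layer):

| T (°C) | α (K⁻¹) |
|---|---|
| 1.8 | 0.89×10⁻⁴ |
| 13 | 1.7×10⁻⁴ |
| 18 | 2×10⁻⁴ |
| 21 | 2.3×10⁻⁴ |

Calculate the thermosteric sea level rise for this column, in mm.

32.8 mm of thermosteric rise

Layer 1 at 21 °C → α = 2.3×10⁻⁴ K⁻¹
Layer 2 at 13 °C → α = 1.7×10⁻⁴ K⁻¹
Layer 3 at 1.8 °C → α = 0.89×10⁻⁴ K⁻¹
Layer 1: 2.3×10⁻⁴ × 0.62 × 68 = 0.0096968 m
Layer 2: 1.7×10⁻⁴ × 240 × 0.22 = 0.008976 m
308–1298 m: 990 × 0.89×10⁻⁴ × 0.16 = 0.0140976 m
Δh = 0.0096968 + 0.008976 + 0.0140976 = 0.0327704 m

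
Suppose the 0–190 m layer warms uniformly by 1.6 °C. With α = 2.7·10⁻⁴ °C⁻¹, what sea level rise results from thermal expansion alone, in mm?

82.1 mm of thermosteric rise

Δh = αΔT·H = 2.7×10⁻⁴ × 1.6 × 190 = 0.08208 m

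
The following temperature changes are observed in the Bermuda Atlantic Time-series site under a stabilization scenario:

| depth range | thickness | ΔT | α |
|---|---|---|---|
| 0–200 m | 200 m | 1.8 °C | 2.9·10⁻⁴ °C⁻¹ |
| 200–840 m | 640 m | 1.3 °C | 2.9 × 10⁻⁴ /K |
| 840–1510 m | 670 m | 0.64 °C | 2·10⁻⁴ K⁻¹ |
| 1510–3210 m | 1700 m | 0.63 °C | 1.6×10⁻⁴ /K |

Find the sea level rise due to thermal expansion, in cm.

about 60 cm

0–200 m: 1.8 × 2.9×10⁻⁴ × 200 = 0.10440 m
200–840 m: 1.3 × 2.9×10⁻⁴ × 640 = 0.24128 m
0.64 × 670 × 2×10⁻⁴ = 0.08576 m
1700 × 0.63 × 1.6×10⁻⁴ = 0.17136 m
Δh = 0.10440 + 0.24128 + 0.08576 + 0.17136 = 0.60280 m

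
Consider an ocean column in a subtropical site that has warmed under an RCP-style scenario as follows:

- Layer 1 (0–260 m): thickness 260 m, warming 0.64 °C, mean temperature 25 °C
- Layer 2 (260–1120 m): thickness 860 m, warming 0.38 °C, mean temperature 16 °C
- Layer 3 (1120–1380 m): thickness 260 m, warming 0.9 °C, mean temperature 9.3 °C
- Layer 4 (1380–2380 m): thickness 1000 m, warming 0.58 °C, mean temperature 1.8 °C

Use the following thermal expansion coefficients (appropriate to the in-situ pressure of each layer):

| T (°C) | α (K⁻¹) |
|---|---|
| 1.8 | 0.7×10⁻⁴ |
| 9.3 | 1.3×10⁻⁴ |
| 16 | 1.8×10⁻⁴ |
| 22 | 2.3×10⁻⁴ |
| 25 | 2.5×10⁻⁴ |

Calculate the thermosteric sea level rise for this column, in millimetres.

about 171 mm

Layer 1 at 25 °C → α = 2.5×10⁻⁴ K⁻¹
Layer 2 at 16 °C → α = 1.8×10⁻⁴ K⁻¹
Layer 3 at 9.3 °C → α = 1.3×10⁻⁴ K⁻¹
Layer 4 at 1.8 °C → α = 0.7×10⁻⁴ K⁻¹
0–260 m: 2.5×10⁻⁴ × 0.64 × 260 = 0.04160 m
Layer 2: 1.8×10⁻⁴ × 0.38 × 860 = 0.058824 m
Layer 3: 1.3×10⁻⁴ × 260 × 0.9 = 0.03042 m
1380–2380 m: 1000 × 0.58 × 0.7×10⁻⁴ = 0.04060 m
Δh = 0.04160 + 0.058824 + 0.03042 + 0.04060 = 0.171444 m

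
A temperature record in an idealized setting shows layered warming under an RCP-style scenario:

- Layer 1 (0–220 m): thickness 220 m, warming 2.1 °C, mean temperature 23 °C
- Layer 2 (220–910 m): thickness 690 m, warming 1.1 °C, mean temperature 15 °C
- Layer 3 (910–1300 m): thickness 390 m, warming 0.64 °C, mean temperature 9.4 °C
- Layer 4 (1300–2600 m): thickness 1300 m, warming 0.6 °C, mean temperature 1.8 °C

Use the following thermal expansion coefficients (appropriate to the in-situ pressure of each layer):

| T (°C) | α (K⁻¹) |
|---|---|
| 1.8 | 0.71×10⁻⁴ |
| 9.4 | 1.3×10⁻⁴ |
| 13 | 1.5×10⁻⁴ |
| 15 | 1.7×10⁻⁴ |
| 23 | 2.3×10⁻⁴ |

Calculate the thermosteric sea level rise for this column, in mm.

Δh = 323 mm

Layer 1 at 23 °C → α = 2.3×10⁻⁴ K⁻¹
Layer 2 at 15 °C → α = 1.7×10⁻⁴ K⁻¹
Layer 3 at 9.4 °C → α = 1.3×10⁻⁴ K⁻¹
Layer 4 at 1.8 °C → α = 0.71×10⁻⁴ K⁻¹
2.1 × 220 × 2.3×10⁻⁴ = 0.10626 m
Layer 2: 1.7×10⁻⁴ × 690 × 1.1 = 0.12903 m
0.64 × 1.3×10⁻⁴ × 390 = 0.032448 m
1300 × 0.71×10⁻⁴ × 0.6 = 0.05538 m
Δh = 0.10626 + 0.12903 + 0.032448 + 0.05538 = 0.323118 m ≈ 323 mm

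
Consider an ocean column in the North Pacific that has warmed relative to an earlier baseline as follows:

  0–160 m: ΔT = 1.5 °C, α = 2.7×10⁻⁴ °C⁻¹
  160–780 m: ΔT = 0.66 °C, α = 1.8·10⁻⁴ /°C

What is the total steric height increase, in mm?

Δh ≈ 138 mm

2.7×10⁻⁴ × 160 × 1.5 = 0.06480 m
620 × 1.8×10⁻⁴ × 0.66 = 0.073656 m
Δh = 0.06480 + 0.073656 = 0.138456 m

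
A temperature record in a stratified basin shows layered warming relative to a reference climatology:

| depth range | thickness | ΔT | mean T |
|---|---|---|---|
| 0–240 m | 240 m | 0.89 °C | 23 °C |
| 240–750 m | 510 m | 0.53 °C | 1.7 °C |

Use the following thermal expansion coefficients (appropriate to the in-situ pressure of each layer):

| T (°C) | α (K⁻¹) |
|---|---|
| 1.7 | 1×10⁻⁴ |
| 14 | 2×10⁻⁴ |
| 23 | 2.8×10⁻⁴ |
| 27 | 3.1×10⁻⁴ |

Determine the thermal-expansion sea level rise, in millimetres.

Layer 1 at 23 °C → α = 2.8×10⁻⁴ K⁻¹
Layer 2 at 1.7 °C → α = 1×10⁻⁴ K⁻¹
0.89 × 2.8×10⁻⁴ × 240 = 0.059808 m
240–750 m: 510 × 1×10⁻⁴ × 0.53 = 0.02703 m
Δh = 0.059808 + 0.02703 = 0.086838 m

Δh ≈ 87 mm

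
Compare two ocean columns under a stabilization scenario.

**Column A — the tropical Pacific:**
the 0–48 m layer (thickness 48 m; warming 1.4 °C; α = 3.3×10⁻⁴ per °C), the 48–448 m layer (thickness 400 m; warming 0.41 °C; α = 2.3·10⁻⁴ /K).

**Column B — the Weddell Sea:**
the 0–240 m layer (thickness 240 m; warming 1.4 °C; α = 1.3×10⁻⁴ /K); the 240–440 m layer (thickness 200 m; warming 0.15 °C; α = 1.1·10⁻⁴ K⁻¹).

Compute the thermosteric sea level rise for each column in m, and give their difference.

A: 0.060 m; B: 0.047 m; difference 0.013 m

A 1.4 × 3.3×10⁻⁴ × 48 = 0.022176 m
A 2.3×10⁻⁴ × 400 × 0.41 = 0.03772 m
A total: 0.059896 m
B 0–240 m: 1.4 × 240 × 1.3×10⁻⁴ = 0.04368 m
B Layer 2: 1.1×10⁻⁴ × 0.15 × 200 = 0.00330 m
B total: 0.04698 m
Difference: 0.059896 − 0.04698 = 0.012916 m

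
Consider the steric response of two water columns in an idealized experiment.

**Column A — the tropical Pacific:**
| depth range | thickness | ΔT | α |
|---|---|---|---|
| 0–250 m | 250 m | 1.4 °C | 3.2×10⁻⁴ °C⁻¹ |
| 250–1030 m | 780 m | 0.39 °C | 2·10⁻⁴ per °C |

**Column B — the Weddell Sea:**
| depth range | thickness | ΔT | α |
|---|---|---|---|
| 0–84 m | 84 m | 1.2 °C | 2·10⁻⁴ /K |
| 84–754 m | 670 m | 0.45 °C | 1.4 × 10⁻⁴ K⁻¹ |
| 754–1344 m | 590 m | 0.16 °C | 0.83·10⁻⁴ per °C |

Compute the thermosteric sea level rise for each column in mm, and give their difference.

A 3.2×10⁻⁴ × 250 × 1.4 = 0.11200 m
A Layer 2: 0.39 × 780 × 2×10⁻⁴ = 0.06084 m
A total: 0.17284 m
B 0–84 m: 1.2 × 2×10⁻⁴ × 84 = 0.02016 m
B Layer 2: 0.45 × 670 × 1.4×10⁻⁴ = 0.04221 m
B Layer 3: 0.83×10⁻⁴ × 590 × 0.16 = 0.0078352 m
B total: 0.0702052 m
Difference: 0.17284 − 0.0702052 = 0.1026348 m

Δh_A ≈ 170 mm, Δh_B ≈ 70 mm; difference ≈ 100 mm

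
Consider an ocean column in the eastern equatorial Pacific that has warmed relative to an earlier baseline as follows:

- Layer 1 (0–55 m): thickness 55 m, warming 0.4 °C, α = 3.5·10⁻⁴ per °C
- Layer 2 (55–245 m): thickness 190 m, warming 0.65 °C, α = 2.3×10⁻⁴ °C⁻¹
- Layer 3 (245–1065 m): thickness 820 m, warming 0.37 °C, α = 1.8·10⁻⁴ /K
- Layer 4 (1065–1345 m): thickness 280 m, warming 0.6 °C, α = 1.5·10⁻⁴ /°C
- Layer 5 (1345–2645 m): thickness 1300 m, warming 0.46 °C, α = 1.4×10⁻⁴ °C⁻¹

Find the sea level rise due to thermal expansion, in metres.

0.4 × 3.5×10⁻⁴ × 55 = 0.00770 m
55–245 m: 190 × 2.3×10⁻⁴ × 0.65 = 0.028405 m
Layer 3: 820 × 1.8×10⁻⁴ × 0.37 = 0.054612 m
280 × 1.5×10⁻⁴ × 0.6 = 0.02520 m
1345–2645 m: 1300 × 0.46 × 1.4×10⁻⁴ = 0.08372 m
Δh = 0.00770 + 0.028405 + 0.054612 + 0.02520 + 0.08372 = 0.199637 m

0.200 m of thermosteric rise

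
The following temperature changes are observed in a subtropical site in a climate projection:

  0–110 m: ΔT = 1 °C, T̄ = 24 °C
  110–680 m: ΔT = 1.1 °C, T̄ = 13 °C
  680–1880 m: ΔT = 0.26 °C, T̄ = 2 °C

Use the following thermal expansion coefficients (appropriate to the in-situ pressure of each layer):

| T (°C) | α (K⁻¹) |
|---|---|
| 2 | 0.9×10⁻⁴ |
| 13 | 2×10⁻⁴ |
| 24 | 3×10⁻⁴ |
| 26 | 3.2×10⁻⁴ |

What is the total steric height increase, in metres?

Layer 1 at 24 °C → α = 3×10⁻⁴ K⁻¹
Layer 2 at 13 °C → α = 2×10⁻⁴ K⁻¹
Layer 3 at 2 °C → α = 0.9×10⁻⁴ K⁻¹
Layer 1: 110 × 3×10⁻⁴ × 1 = 0.03300 m
Layer 2: 1.1 × 2×10⁻⁴ × 570 = 0.12540 m
Layer 3: 0.9×10⁻⁴ × 0.26 × 1200 = 0.02808 m
Δh = 0.03300 + 0.12540 + 0.02808 = 0.18648 m

0.186 m of thermosteric rise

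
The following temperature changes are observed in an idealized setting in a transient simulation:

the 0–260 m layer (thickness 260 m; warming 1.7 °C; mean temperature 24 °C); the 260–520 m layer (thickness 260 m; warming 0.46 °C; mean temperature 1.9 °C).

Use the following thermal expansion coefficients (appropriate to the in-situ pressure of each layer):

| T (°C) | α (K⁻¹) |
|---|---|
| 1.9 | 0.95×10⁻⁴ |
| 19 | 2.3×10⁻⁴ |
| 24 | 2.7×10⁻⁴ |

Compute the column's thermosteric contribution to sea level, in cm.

Δh = 13 cm

Layer 1 at 24 °C → α = 2.7×10⁻⁴ K⁻¹
Layer 2 at 1.9 °C → α = 0.95×10⁻⁴ K⁻¹
Layer 1: 2.7×10⁻⁴ × 260 × 1.7 = 0.11934 m
0.46 × 0.95×10⁻⁴ × 260 = 0.011362 m
Δh = 0.11934 + 0.011362 = 0.130702 m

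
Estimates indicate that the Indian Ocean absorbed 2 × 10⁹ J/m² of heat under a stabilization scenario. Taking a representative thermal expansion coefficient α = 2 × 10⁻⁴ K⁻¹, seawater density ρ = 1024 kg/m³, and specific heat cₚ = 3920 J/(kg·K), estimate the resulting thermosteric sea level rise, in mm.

Δh = αQ/(ρcₚ) = 2×10⁻⁴ × 2×10⁹ / (1024 × 3920) ≈ 0.099649 m

Δh = 100 mm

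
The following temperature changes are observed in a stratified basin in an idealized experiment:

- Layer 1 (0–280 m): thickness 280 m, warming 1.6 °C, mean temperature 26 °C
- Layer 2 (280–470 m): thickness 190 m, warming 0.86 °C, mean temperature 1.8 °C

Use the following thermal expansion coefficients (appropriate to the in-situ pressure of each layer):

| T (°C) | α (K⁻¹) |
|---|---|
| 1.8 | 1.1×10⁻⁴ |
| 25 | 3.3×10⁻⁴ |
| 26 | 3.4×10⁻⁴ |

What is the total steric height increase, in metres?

Layer 1 at 26 °C → α = 3.4×10⁻⁴ K⁻¹
Layer 2 at 1.8 °C → α = 1.1×10⁻⁴ K⁻¹
0–280 m: 3.4×10⁻⁴ × 280 × 1.6 = 0.15232 m
280–470 m: 1.1×10⁻⁴ × 190 × 0.86 = 0.017974 m
Δh = 0.15232 + 0.017974 = 0.170294 m

Δh = 0.170 m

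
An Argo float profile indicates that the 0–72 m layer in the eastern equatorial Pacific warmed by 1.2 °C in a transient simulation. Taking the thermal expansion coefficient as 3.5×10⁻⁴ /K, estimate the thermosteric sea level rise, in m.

Δh ≈ 0.0302 m

Δh = αΔT·H = 3.5×10⁻⁴ × 1.2 × 72 = 0.03024 m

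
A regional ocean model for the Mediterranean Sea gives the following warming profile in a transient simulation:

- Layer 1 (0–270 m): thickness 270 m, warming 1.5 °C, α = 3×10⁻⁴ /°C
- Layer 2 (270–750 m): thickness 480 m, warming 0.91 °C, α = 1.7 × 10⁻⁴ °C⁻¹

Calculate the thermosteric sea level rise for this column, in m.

0.196 m

0–270 m: 270 × 3×10⁻⁴ × 1.5 = 0.12150 m
270–750 m: 0.91 × 1.7×10⁻⁴ × 480 = 0.074256 m
Δh = 0.12150 + 0.074256 = 0.195756 m ≈ 0.196 m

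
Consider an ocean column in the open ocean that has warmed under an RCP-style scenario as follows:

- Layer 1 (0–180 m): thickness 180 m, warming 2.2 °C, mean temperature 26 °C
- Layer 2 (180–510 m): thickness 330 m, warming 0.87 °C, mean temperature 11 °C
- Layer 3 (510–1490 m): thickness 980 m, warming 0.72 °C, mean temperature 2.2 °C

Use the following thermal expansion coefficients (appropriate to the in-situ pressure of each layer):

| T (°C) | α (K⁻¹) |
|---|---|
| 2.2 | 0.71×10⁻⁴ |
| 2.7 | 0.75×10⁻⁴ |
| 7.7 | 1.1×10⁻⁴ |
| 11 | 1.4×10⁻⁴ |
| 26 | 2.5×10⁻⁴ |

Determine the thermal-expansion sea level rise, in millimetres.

Layer 1 at 26 °C → α = 2.5×10⁻⁴ K⁻¹
Layer 2 at 11 °C → α = 1.4×10⁻⁴ K⁻¹
Layer 3 at 2.2 °C → α = 0.71×10⁻⁴ K⁻¹
Layer 1: 180 × 2.5×10⁻⁴ × 2.2 = 0.09900 m
330 × 1.4×10⁻⁴ × 0.87 = 0.040194 m
510–1490 m: 0.71×10⁻⁴ × 980 × 0.72 = 0.0500976 m
Δh = 0.09900 + 0.040194 + 0.0500976 = 0.1892916 m ≈ 190 mm

190 mm of thermosteric rise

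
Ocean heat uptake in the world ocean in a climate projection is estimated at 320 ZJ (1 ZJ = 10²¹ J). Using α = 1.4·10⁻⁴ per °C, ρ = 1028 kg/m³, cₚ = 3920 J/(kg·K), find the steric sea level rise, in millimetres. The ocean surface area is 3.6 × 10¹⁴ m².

Per unit area: Q = 320×10²¹ / (3.6×10¹⁴) ≈ 8.889×10⁸ J/m²
Δh = αQ/(ρcₚ) = 1.4×10⁻⁴ × 8.889×10⁸ / (1028 × 3920) ≈ 0.030882 m

Δh = 30.9 mm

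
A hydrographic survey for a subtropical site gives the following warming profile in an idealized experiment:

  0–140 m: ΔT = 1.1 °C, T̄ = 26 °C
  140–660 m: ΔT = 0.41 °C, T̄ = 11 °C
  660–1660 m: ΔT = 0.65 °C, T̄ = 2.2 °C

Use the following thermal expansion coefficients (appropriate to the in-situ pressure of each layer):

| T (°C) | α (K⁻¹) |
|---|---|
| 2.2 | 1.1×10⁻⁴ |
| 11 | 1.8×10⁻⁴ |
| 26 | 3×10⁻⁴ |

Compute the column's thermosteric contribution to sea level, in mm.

Layer 1 at 26 °C → α = 3×10⁻⁴ K⁻¹
Layer 2 at 11 °C → α = 1.8×10⁻⁴ K⁻¹
Layer 3 at 2.2 °C → α = 1.1×10⁻⁴ K⁻¹
140 × 1.1 × 3×10⁻⁴ = 0.04620 m
140–660 m: 1.8×10⁻⁴ × 0.41 × 520 = 0.038376 m
Layer 3: 1.1×10⁻⁴ × 0.65 × 1000 = 0.07150 m
Δh = 0.04620 + 0.038376 + 0.07150 = 0.156076 m

Δh ≈ 156 mm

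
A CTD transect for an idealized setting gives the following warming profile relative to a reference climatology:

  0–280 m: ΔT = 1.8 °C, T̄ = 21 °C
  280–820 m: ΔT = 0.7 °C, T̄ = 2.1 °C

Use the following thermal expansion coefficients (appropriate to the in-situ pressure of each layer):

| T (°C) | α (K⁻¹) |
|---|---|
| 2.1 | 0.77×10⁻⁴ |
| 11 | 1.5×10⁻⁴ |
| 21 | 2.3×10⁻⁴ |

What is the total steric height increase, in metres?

0.145 m

Layer 1 at 21 °C → α = 2.3×10⁻⁴ K⁻¹
Layer 2 at 2.1 °C → α = 0.77×10⁻⁴ K⁻¹
280 × 1.8 × 2.3×10⁻⁴ = 0.11592 m
280–820 m: 0.77×10⁻⁴ × 540 × 0.7 = 0.029106 m
Δh = 0.11592 + 0.029106 = 0.145026 m ≈ 0.145 m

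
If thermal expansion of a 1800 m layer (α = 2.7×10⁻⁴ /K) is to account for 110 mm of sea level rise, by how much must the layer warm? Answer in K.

about 0.23 K

ΔT = Δh/(αH) = 0.11 / (2.7×10⁻⁴ × 1800) ≈ 0.2263 K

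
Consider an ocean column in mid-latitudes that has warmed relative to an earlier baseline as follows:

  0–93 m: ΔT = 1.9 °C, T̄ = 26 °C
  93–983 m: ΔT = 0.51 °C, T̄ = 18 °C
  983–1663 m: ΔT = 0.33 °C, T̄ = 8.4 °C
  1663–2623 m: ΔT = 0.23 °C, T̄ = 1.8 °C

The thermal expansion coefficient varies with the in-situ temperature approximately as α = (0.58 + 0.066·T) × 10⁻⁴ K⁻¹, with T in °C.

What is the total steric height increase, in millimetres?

162 mm

Layer 1: α = (0.58 + 0.066×26)×10⁻⁴ = 2.296×10⁻⁴ K⁻¹
Layer 2: α = (0.58 + 0.066×18)×10⁻⁴ = 1.768×10⁻⁴ K⁻¹
Layer 3: α = (0.58 + 0.066×8.4)×10⁻⁴ = 1.1344×10⁻⁴ K⁻¹
Layer 4: α = (0.58 + 0.066×1.8)×10⁻⁴ = 0.6988×10⁻⁴ K⁻¹
Layer 1: 2.296×10⁻⁴ × 1.9 × 93 = 0.04057032 m
93–983 m: 1.768×10⁻⁴ × 890 × 0.51 = 0.08024952 m
Layer 3: 680 × 1.1344×10⁻⁴ × 0.33 = 0.025455936 m
1663–2623 m: 0.23 × 960 × 0.6988×10⁻⁴ = 0.015429504 m
Δh = 0.04057032 + 0.08024952 + 0.025455936 + 0.015429504 = 0.16170528 m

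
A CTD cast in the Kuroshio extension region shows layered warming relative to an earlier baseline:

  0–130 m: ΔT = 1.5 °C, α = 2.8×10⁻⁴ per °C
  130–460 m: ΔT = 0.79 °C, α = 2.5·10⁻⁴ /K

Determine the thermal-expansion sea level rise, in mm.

120 mm of thermosteric rise

130 × 1.5 × 2.8×10⁻⁴ = 0.05460 m
Layer 2: 0.79 × 2.5×10⁻⁴ × 330 = 0.065175 m
Δh = 0.05460 + 0.065175 = 0.119775 m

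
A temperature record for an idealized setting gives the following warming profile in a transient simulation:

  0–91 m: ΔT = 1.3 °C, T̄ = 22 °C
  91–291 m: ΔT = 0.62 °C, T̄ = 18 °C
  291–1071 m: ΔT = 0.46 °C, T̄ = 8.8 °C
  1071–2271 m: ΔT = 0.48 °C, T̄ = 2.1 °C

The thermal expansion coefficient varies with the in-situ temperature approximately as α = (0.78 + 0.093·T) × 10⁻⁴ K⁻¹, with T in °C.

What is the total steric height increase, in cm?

17.7 cm of thermosteric rise

Layer 1: α = (0.78 + 0.093×22)×10⁻⁴ = 2.826×10⁻⁴ K⁻¹
Layer 2: α = (0.78 + 0.093×18)×10⁻⁴ = 2.454×10⁻⁴ K⁻¹
Layer 3: α = (0.78 + 0.093×8.8)×10⁻⁴ = 1.5984×10⁻⁴ K⁻¹
Layer 4: α = (0.78 + 0.093×2.1)×10⁻⁴ = 0.9753×10⁻⁴ K⁻¹
2.826×10⁻⁴ × 91 × 1.3 = 0.03343158 m
200 × 0.62 × 2.454×10⁻⁴ = 0.0304296 m
Layer 3: 1.5984×10⁻⁴ × 780 × 0.46 = 0.057350592 m
Layer 4: 0.9753×10⁻⁴ × 0.48 × 1200 = 0.05617728 m
Δh = 0.03343158 + 0.0304296 + 0.057350592 + 0.05617728 = 0.177389052 m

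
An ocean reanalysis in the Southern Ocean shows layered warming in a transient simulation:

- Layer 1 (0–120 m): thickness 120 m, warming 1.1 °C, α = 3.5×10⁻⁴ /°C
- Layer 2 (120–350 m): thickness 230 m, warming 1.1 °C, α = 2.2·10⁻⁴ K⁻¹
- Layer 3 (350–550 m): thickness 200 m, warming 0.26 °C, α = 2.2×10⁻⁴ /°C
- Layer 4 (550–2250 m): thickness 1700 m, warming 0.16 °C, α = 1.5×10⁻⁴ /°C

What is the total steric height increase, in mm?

Δh ≈ 154 mm

0–120 m: 120 × 3.5×10⁻⁴ × 1.1 = 0.04620 m
Layer 2: 230 × 2.2×10⁻⁴ × 1.1 = 0.05566 m
350–550 m: 2.2×10⁻⁴ × 0.26 × 200 = 0.01144 m
1700 × 1.5×10⁻⁴ × 0.16 = 0.04080 m
Δh = 0.04620 + 0.05566 + 0.01144 + 0.04080 = 0.15410 m ≈ 154 mm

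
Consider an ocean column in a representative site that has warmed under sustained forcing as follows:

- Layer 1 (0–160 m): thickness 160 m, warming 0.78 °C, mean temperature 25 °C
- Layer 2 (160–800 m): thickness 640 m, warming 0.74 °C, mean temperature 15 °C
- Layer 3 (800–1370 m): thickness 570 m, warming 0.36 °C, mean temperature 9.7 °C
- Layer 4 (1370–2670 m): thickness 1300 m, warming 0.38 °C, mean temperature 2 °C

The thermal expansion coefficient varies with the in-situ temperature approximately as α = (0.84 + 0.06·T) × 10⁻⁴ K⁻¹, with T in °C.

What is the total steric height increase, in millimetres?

Layer 1: α = (0.84 + 0.06×25)×10⁻⁴ = 2.34×10⁻⁴ K⁻¹
Layer 2: α = (0.84 + 0.06×15)×10⁻⁴ = 1.74×10⁻⁴ K⁻¹
Layer 3: α = (0.84 + 0.06×9.7)×10⁻⁴ = 1.422×10⁻⁴ K⁻¹
Layer 4: α = (0.84 + 0.06×2)×10⁻⁴ = 0.96×10⁻⁴ K⁻¹
0–160 m: 2.34×10⁻⁴ × 160 × 0.78 = 0.0292032 m
1.74×10⁻⁴ × 0.74 × 640 = 0.0824064 m
Layer 3: 570 × 1.422×10⁻⁴ × 0.36 = 0.02917944 m
0.38 × 1300 × 0.96×10⁻⁴ = 0.047424 m
Δh = 0.0292032 + 0.0824064 + 0.02917944 + 0.047424 = 0.18821304 m

188 mm of thermosteric rise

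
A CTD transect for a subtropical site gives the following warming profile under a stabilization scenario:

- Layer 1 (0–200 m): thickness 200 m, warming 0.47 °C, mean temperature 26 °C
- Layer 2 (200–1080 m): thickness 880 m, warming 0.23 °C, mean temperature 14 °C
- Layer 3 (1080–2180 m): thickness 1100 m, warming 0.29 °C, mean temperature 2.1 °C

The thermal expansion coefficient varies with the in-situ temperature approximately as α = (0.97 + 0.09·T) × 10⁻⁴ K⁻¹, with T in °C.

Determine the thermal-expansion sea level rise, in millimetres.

Δh ≈ 113 mm

Layer 1: α = (0.97 + 0.09×26)×10⁻⁴ = 3.31×10⁻⁴ K⁻¹
Layer 2: α = (0.97 + 0.09×14)×10⁻⁴ = 2.23×10⁻⁴ K⁻¹
Layer 3: α = (0.97 + 0.09×2.1)×10⁻⁴ = 1.159×10⁻⁴ K⁻¹
0–200 m: 3.31×10⁻⁴ × 200 × 0.47 = 0.031114 m
200–1080 m: 2.23×10⁻⁴ × 0.23 × 880 = 0.0451352 m
1080–2180 m: 1100 × 0.29 × 1.159×10⁻⁴ = 0.0369721 m
Δh = 0.031114 + 0.0451352 + 0.0369721 = 0.1132213 m ≈ 113 mm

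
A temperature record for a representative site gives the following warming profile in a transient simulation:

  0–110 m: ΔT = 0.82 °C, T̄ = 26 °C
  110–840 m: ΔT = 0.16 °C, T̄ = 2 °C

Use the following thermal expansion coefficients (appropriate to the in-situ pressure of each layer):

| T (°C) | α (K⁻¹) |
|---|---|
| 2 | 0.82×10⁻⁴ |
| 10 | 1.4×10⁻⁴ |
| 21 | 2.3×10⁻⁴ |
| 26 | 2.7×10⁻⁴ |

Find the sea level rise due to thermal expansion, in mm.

Layer 1 at 26 °C → α = 2.7×10⁻⁴ K⁻¹
Layer 2 at 2 °C → α = 0.82×10⁻⁴ K⁻¹
110 × 2.7×10⁻⁴ × 0.82 = 0.024354 m
730 × 0.82×10⁻⁴ × 0.16 = 0.0095776 m
Δh = 0.024354 + 0.0095776 = 0.0339316 m ≈ 33.9 mm

33.9 mm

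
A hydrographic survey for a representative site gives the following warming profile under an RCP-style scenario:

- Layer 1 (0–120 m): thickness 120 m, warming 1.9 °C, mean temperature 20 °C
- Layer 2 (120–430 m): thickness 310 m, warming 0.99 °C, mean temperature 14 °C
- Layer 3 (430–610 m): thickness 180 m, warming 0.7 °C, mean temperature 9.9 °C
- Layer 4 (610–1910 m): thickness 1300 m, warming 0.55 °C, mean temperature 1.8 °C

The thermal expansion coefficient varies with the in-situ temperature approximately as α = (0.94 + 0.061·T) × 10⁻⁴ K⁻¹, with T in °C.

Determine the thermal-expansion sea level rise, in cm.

20 cm of thermosteric rise

Layer 1: α = (0.94 + 0.061×20)×10⁻⁴ = 2.16×10⁻⁴ K⁻¹
Layer 2: α = (0.94 + 0.061×14)×10⁻⁴ = 1.794×10⁻⁴ K⁻¹
Layer 3: α = (0.94 + 0.061×9.9)×10⁻⁴ = 1.5439×10⁻⁴ K⁻¹
Layer 4: α = (0.94 + 0.061×1.8)×10⁻⁴ = 1.0498×10⁻⁴ K⁻¹
Layer 1: 120 × 2.16×10⁻⁴ × 1.9 = 0.049248 m
120–430 m: 1.794×10⁻⁴ × 310 × 0.99 = 0.05505786 m
1.5439×10⁻⁴ × 0.7 × 180 = 0.01945314 m
1.0498×10⁻⁴ × 1300 × 0.55 = 0.0750607 m
Δh = 0.049248 + 0.05505786 + 0.01945314 + 0.0750607 = 0.1988197 m ≈ 20 cm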